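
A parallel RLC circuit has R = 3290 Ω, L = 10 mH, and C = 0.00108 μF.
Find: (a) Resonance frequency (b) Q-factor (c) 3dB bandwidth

Step 1 — Resonance: ω₀ = 1/√(LC) = 1/√(0.01·1.08e-09) = 3.043e+05 rad/s.
Step 2 — f₀ = ω₀/(2π) = 4.843e+04 Hz.
Step 3 — Parallel Q: Q = R/(ω₀L) = 3290/(3.043e+05·0.01) = 1.081.
Step 4 — Bandwidth: Δω = ω₀/Q = 2.814e+05 rad/s; BW = Δω/(2π) = 4.479e+04 Hz.

(a) f₀ = 4.843e+04 Hz  (b) Q = 1.081  (c) BW = 4.479e+04 Hz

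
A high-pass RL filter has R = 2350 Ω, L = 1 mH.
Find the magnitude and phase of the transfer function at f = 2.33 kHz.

Step 1 — Angular frequency: ω = 2π·2330 = 1.464e+04 rad/s.
Step 2 — Transfer function: H(jω) = jωL/(R + jωL).
Step 3 — Numerator jωL = j·14.64; denominator R + jωL = 2350 + j14.64.
Step 4 — H = 3.881e-05 + j0.006229.
Step 5 — Magnitude: |H| = 0.00623 (-44.1 dB); phase: φ = 89.6°.

|H| = 0.00623 (-44.1 dB), φ = 89.6°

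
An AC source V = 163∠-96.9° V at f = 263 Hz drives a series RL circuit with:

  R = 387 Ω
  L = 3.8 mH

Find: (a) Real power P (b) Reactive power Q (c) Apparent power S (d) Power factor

Step 1 — Angular frequency: ω = 2π·f = 2π·263 = 1652 rad/s.
Step 2 — Component impedances:
  R: Z = R = 387 Ω
  L: Z = jωL = j·1652·0.0038 = 0 + j6.279 Ω
Step 3 — Series combination: Z_total = R + L = 387 + j6.279 Ω = 387.1∠0.9° Ω.
Step 4 — Source phasor: V = 163∠-96.9° V = -19.58 - j161.8 V.
Step 5 — Current: I = V / Z = -0.05737 - j0.4172 A = 0.4211∠-97.8° A.
Step 6 — Complex power: S = V·I* = 68.64 + j1.114 VA.
Step 7 — Real power: P = Re(S) = 68.64 W.
Step 8 — Reactive power: Q = Im(S) = 1.114 VAR.
Step 9 — Apparent power: |S| = 68.64 VA.
Step 10 — Power factor: PF = P/|S| = 0.9999 (lagging).

(a) P = 68.64 W  (b) Q = 1.114 VAR  (c) S = 68.64 VA  (d) PF = 0.9999 (lagging)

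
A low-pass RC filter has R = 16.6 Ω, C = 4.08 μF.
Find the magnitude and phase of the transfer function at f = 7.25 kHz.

Step 1 — Angular frequency: ω = 2π·7250 = 4.555e+04 rad/s.
Step 2 — Transfer function: H(jω) = 1/(1 + jωRC).
Step 3 — Denominator: 1 + jωRC = 1 + j·4.555e+04·16.6·4.08e-06 = 1 + j3.085.
Step 4 — H = 0.09507 - j0.2933.
Step 5 — Magnitude: |H| = 0.3083 (-10.2 dB); phase: φ = -72.0°.

|H| = 0.3083 (-10.2 dB), φ = -72.0°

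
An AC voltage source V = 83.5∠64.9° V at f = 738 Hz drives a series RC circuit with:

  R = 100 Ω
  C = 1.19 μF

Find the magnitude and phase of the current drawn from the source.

Step 1 — Angular frequency: ω = 2π·f = 2π·738 = 4637 rad/s.
Step 2 — Component impedances:
  R: Z = R = 100 Ω
  C: Z = 1/(jωC) = -j/(ω·C) = 0 - j181.2 Ω
Step 3 — Series combination: Z_total = R + C = 100 - j181.2 Ω = 207∠-61.1° Ω.
Step 4 — Source phasor: V = 83.5∠64.9° V = 35.42 + j75.61 V.
Step 5 — Ohm's law: I = V / Z_total = (35.42 + j75.61) / (100 - j181.2) = -0.2372 + j0.3263 A.
Step 6 — Convert to polar: |I| = 0.4034 A, ∠I = 126.0°.

I = 0.4034∠126.0° A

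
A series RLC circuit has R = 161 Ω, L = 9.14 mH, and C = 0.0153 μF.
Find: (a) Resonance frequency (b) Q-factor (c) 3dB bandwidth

Step 1 — Resonance: ω₀ = 1/√(LC) = 1/√(0.00914·1.53e-08) = 8.456e+04 rad/s.
Step 2 — f₀ = ω₀/(2π) = 1.346e+04 Hz.
Step 3 — Series Q: Q = ω₀L/R = 8.456e+04·0.00914/161 = 4.801.
Step 4 — Bandwidth: Δω = ω₀/Q = 1.761e+04 rad/s; BW = Δω/(2π) = 2803 Hz.

(a) f₀ = 1.346e+04 Hz  (b) Q = 4.801  (c) BW = 2803 Hz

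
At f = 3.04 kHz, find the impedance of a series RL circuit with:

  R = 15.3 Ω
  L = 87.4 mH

Step 1 — Angular frequency: ω = 2π·f = 2π·3040 = 1.91e+04 rad/s.
Step 2 — Component impedances:
  R: Z = R = 15.3 Ω
  L: Z = jωL = j·1.91e+04·0.0874 = 0 + j1669 Ω
Step 3 — Series combination: Z_total = R + L = 15.3 + j1669 Ω = 1669∠89.5° Ω.

Z = 15.3 + j1669 Ω = 1669∠89.5° Ω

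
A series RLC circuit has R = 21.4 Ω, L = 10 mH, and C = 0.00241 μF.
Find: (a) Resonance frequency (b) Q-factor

Step 1 — Resonance condition Im(Z)=0 gives ω₀ = 1/√(LC).
Step 2 — ω₀ = 1/√(0.01·2.41e-09) = 2.037e+05 rad/s.
Step 3 — f₀ = ω₀/(2π) = 3.242e+04 Hz.
Step 4 — Series Q: Q = ω₀L/R = 2.037e+05·0.01/21.4 = 95.19.

(a) f₀ = 3.242e+04 Hz  (b) Q = 95.19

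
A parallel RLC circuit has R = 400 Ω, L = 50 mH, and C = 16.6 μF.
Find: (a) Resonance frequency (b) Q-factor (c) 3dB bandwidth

Step 1 — Resonance: ω₀ = 1/√(LC) = 1/√(0.05·1.66e-05) = 1098 rad/s.
Step 2 — f₀ = ω₀/(2π) = 174.7 Hz.
Step 3 — Parallel Q: Q = R/(ω₀L) = 400/(1098·0.05) = 7.288.
Step 4 — Bandwidth: Δω = ω₀/Q = 150.6 rad/s; BW = Δω/(2π) = 23.97 Hz.

(a) f₀ = 174.7 Hz  (b) Q = 7.288  (c) BW = 23.97 Hz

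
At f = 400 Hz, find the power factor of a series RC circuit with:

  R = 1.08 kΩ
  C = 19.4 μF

Step 1 — Angular frequency: ω = 2π·f = 2π·400 = 2513 rad/s.
Step 2 — Component impedances:
  R: Z = R = 1080 Ω
  C: Z = 1/(jωC) = -j/(ω·C) = 0 - j20.51 Ω
Step 3 — Series combination: Z_total = R + C = 1080 - j20.51 Ω = 1080∠-1.1° Ω.
Step 4 — Power factor: PF = cos(φ) = Re(Z)/|Z| = 1080/1080.2 = 0.9998.
Step 5 — Type: Im(Z) = -20.51 ⇒ leading (phase φ = -1.1°).

PF = 0.9998 (leading, φ = -1.1°)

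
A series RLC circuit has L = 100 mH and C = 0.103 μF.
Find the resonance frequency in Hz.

Step 1 — Resonance condition Im(Z)=0 gives ω₀ = 1/√(LC).
Step 2 — ω₀ = 1/√(0.1·1.03e-07) = 9853 rad/s.
Step 3 — f₀ = ω₀/(2π) = 1568 Hz.

f₀ = 1568 Hz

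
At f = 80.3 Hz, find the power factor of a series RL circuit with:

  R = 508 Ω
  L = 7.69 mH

Step 1 — Angular frequency: ω = 2π·f = 2π·80.3 = 504.5 rad/s.
Step 2 — Component impedances:
  R: Z = R = 508 Ω
  L: Z = jωL = j·504.5·0.00769 = 0 + j3.88 Ω
Step 3 — Series combination: Z_total = R + L = 508 + j3.88 Ω = 508∠0.4° Ω.
Step 4 — Power factor: PF = cos(φ) = Re(Z)/|Z| = 508/508 = 1.
Step 5 — Type: Im(Z) = 3.88 ⇒ lagging (phase φ = 0.4°).

PF = 1 (lagging, φ = 0.4°)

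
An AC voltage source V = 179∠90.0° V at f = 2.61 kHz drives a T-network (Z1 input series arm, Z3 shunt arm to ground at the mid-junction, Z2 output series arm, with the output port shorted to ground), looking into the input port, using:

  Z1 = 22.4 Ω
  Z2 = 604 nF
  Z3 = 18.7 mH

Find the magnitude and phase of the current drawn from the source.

Step 1 — Angular frequency: ω = 2π·f = 2π·2610 = 1.64e+04 rad/s.
Step 2 — Component impedances:
  Z1: Z = R = 22.4 Ω
  Z2: Z = 1/(jωC) = -j/(ω·C) = 0 - j101 Ω
  Z3: Z = jωL = j·1.64e+04·0.0187 = 0 + j306.7 Ω
Step 3 — With the output port shorted to ground, the output series arm Z2 runs from the junction to ground; the shunt arm Z3 also runs from the junction to ground. They appear in parallel: Z3 || Z2 = 0 - j150.5 Ω.
Step 4 — Series with input arm Z1: Z_in = Z1 + (Z3 || Z2) = 22.4 - j150.5 Ω = 152.2∠-81.5° Ω.
Step 5 — Source phasor: V = 179∠90.0° V = 0 + j179 V.
Step 6 — Ohm's law: I = V / Z_total = (0 + j179) / (22.4 - j150.5) = -1.164 + j0.1732 A.
Step 7 — Convert to polar: |I| = 1.176 A, ∠I = 171.5°.

I = 1.176∠171.5° A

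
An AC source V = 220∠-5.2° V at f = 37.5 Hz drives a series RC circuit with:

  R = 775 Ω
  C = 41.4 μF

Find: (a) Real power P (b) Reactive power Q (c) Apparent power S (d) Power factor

Step 1 — Angular frequency: ω = 2π·f = 2π·37.5 = 235.6 rad/s.
Step 2 — Component impedances:
  R: Z = R = 775 Ω
  C: Z = 1/(jωC) = -j/(ω·C) = 0 - j102.5 Ω
Step 3 — Series combination: Z_total = R + C = 775 - j102.5 Ω = 781.8∠-7.5° Ω.
Step 4 — Source phasor: V = 220∠-5.2° V = 219.1 - j19.94 V.
Step 5 — Current: I = V / Z = 0.2812 + j0.01147 A = 0.2814∠2.3° A.
Step 6 — Complex power: S = V·I* = 61.38 - j8.119 VA.
Step 7 — Real power: P = Re(S) = 61.38 W.
Step 8 — Reactive power: Q = Im(S) = -8.119 VAR.
Step 9 — Apparent power: |S| = 61.91 VA.
Step 10 — Power factor: PF = P/|S| = 0.9914 (leading).

(a) P = 61.38 W  (b) Q = -8.119 VAR  (c) S = 61.91 VA  (d) PF = 0.9914 (leading)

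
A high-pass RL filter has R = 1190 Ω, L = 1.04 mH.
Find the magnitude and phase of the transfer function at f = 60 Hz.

Step 1 — Angular frequency: ω = 2π·60 = 377 rad/s.
Step 2 — Transfer function: H(jω) = jωL/(R + jωL).
Step 3 — Numerator jωL = j·0.3921; denominator R + jωL = 1190 + j0.3921.
Step 4 — H = 1.086e-07 + j0.0003295.
Step 5 — Magnitude: |H| = 0.0003295 (-69.6 dB); phase: φ = 90.0°.

|H| = 0.0003295 (-69.6 dB), φ = 90.0°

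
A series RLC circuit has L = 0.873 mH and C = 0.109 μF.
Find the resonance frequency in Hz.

Step 1 — Resonance condition Im(Z)=0 gives ω₀ = 1/√(LC).
Step 2 — ω₀ = 1/√(0.000873·1.09e-07) = 1.025e+05 rad/s.
Step 3 — f₀ = ω₀/(2π) = 1.632e+04 Hz.

f₀ = 1.632e+04 Hz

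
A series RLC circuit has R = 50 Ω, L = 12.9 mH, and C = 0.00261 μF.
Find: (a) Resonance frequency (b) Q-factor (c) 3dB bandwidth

Step 1 — Resonance condition Im(Z)=0 gives ω₀ = 1/√(LC).
Step 2 — ω₀ = 1/√(0.0129·2.61e-09) = 1.723e+05 rad/s.
Step 3 — f₀ = ω₀/(2π) = 2.743e+04 Hz.
Step 4 — Series Q: Q = ω₀L/R = 1.723e+05·0.0129/50 = 44.46.
Step 5 — 3dB bandwidth: Δω = ω₀/Q = 3876 rad/s; BW = Δω/(2π) = 616.9 Hz.

(a) f₀ = 2.743e+04 Hz  (b) Q = 44.46  (c) BW = 616.9 Hz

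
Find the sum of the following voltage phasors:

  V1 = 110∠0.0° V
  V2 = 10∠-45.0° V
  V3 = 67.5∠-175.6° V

Step 1 — Convert each phasor to rectangular form:
  V1 = 110·(cos(0.0°) + j·sin(0.0°)) = 110 V
  V2 = 10·(cos(-45.0°) + j·sin(-45.0°)) = 7.071 - j7.071 V
  V3 = 67.5·(cos(-175.6°) + j·sin(-175.6°)) = -67.3 - j5.179 V
Step 2 — Sum components: V_total = 49.77 - j12.25 V.
Step 3 — Convert to polar: |V_total| = 51.26 V, ∠V_total = -13.8°.

V_total = 51.26∠-13.8° V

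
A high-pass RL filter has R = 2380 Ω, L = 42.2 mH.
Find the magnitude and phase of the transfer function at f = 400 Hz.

Step 1 — Angular frequency: ω = 2π·400 = 2513 rad/s.
Step 2 — Transfer function: H(jω) = jωL/(R + jωL).
Step 3 — Numerator jωL = j·106.1; denominator R + jωL = 2380 + j106.1.
Step 4 — H = 0.001982 + j0.04447.
Step 5 — Magnitude: |H| = 0.04452 (-27.0 dB); phase: φ = 87.4°.

|H| = 0.04452 (-27.0 dB), φ = 87.4°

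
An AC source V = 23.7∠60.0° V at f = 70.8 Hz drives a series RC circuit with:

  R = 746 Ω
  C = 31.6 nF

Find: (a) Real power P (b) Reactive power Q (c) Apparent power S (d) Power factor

Step 1 — Angular frequency: ω = 2π·f = 2π·70.8 = 444.8 rad/s.
Step 2 — Component impedances:
  R: Z = R = 746 Ω
  C: Z = 1/(jωC) = -j/(ω·C) = 0 - j7.114e+04 Ω
Step 3 — Series combination: Z_total = R + C = 746 - j7.114e+04 Ω = 7.114e+04∠-89.4° Ω.
Step 4 — Source phasor: V = 23.7∠60.0° V = 11.85 + j20.52 V.
Step 5 — Current: I = V / Z = -0.0002867 + j0.0001696 A = 0.0003331∠149.4° A.
Step 6 — Complex power: S = V·I* = 8.279e-05 - j0.007895 VA.
Step 7 — Real power: P = Re(S) = 8.279e-05 W.
Step 8 — Reactive power: Q = Im(S) = -0.007895 VAR.
Step 9 — Apparent power: |S| = 0.007895 VA.
Step 10 — Power factor: PF = P/|S| = 0.01049 (leading).

(a) P = 8.279e-05 W  (b) Q = -0.007895 VAR  (c) S = 0.007895 VA  (d) PF = 0.01049 (leading)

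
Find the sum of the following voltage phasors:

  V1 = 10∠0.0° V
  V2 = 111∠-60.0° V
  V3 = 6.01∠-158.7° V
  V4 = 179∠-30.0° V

Step 1 — Convert each phasor to rectangular form:
  V1 = 10·(cos(0.0°) + j·sin(0.0°)) = 10 V
  V2 = 111·(cos(-60.0°) + j·sin(-60.0°)) = 55.5 - j96.13 V
  V3 = 6.01·(cos(-158.7°) + j·sin(-158.7°)) = -5.599 - j2.183 V
  V4 = 179·(cos(-30.0°) + j·sin(-30.0°)) = 155 - j89.5 V
Step 2 — Sum components: V_total = 214.9 - j187.8 V.
Step 3 — Convert to polar: |V_total| = 285.4 V, ∠V_total = -41.1°.

V_total = 285.4∠-41.1° V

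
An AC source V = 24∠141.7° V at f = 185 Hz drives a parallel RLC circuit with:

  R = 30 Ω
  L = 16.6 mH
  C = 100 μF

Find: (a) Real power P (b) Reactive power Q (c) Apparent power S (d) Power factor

Step 1 — Angular frequency: ω = 2π·f = 2π·185 = 1162 rad/s.
Step 2 — Component impedances:
  R: Z = R = 30 Ω
  L: Z = jωL = j·1162·0.0166 = 0 + j19.3 Ω
  C: Z = 1/(jωC) = -j/(ω·C) = 0 - j8.603 Ω
Step 3 — Parallel combination: 1/Z_total = 1/R + 1/L + 1/C; Z_total = 6.337 - j12.25 Ω = 13.79∠-62.6° Ω.
Step 4 — Source phasor: V = 24∠141.7° V = -18.83 + j14.87 V.
Step 5 — Current: I = V / Z = -1.586 - j0.7174 A = 1.741∠-155.7° A.
Step 6 — Complex power: S = V·I* = 19.2 - j37.1 VA.
Step 7 — Real power: P = Re(S) = 19.2 W.
Step 8 — Reactive power: Q = Im(S) = -37.1 VAR.
Step 9 — Apparent power: |S| = 41.78 VA.
Step 10 — Power factor: PF = P/|S| = 0.4596 (leading).

(a) P = 19.2 W  (b) Q = -37.1 VAR  (c) S = 41.78 VA  (d) PF = 0.4596 (leading)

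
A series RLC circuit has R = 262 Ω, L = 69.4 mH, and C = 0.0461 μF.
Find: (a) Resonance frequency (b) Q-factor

Step 1 — Resonance condition Im(Z)=0 gives ω₀ = 1/√(LC).
Step 2 — ω₀ = 1/√(0.0694·4.61e-08) = 1.768e+04 rad/s.
Step 3 — f₀ = ω₀/(2π) = 2814 Hz.
Step 4 — Series Q: Q = ω₀L/R = 1.768e+04·0.0694/262 = 4.683.

(a) f₀ = 2814 Hz  (b) Q = 4.683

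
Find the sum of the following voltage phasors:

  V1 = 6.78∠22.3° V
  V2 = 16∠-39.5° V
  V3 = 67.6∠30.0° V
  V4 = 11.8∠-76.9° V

Step 1 — Convert each phasor to rectangular form:
  V1 = 6.78·(cos(22.3°) + j·sin(22.3°)) = 6.273 + j2.573 V
  V2 = 16·(cos(-39.5°) + j·sin(-39.5°)) = 12.35 - j10.18 V
  V3 = 67.6·(cos(30.0°) + j·sin(30.0°)) = 58.54 + j33.8 V
  V4 = 11.8·(cos(-76.9°) + j·sin(-76.9°)) = 2.674 - j11.49 V
Step 2 — Sum components: V_total = 79.84 + j14.7 V.
Step 3 — Convert to polar: |V_total| = 81.18 V, ∠V_total = 10.4°.

V_total = 81.18∠10.4° V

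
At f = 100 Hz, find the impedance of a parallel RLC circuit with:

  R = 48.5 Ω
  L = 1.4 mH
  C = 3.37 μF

Step 1 — Angular frequency: ω = 2π·f = 2π·100 = 628.3 rad/s.
Step 2 — Component impedances:
  R: Z = R = 48.5 Ω
  L: Z = jωL = j·628.3·0.0014 = 0 + j0.8796 Ω
  C: Z = 1/(jωC) = -j/(ω·C) = 0 - j472.3 Ω
Step 3 — Parallel combination: 1/Z_total = 1/R + 1/L + 1/C; Z_total = 0.01601 + j0.881 Ω = 0.8811∠89.0° Ω.

Z = 0.01601 + j0.881 Ω = 0.8811∠89.0° Ω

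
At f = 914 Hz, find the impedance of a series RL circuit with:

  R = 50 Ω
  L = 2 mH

Step 1 — Angular frequency: ω = 2π·f = 2π·914 = 5743 rad/s.
Step 2 — Component impedances:
  R: Z = R = 50 Ω
  L: Z = jωL = j·5743·0.002 = 0 + j11.49 Ω
Step 3 — Series combination: Z_total = R + L = 50 + j11.49 Ω = 51.3∠12.9° Ω.

Z = 50 + j11.49 Ω = 51.3∠12.9° Ω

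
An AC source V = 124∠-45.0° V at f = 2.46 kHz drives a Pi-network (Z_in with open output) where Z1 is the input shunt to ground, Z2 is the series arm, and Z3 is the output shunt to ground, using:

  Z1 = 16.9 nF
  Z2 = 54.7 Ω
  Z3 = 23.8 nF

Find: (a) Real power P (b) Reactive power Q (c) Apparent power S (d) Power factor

Step 1 — Angular frequency: ω = 2π·f = 2π·2460 = 1.546e+04 rad/s.
Step 2 — Component impedances:
  Z1: Z = 1/(jωC) = -j/(ω·C) = 0 - j3828 Ω
  Z2: Z = R = 54.7 Ω
  Z3: Z = 1/(jωC) = -j/(ω·C) = 0 - j2718 Ω
Step 3 — With open output, the series arm Z2 and the output shunt Z3 appear in series to ground: Z2 + Z3 = 54.7 - j2718 Ω.
Step 4 — Parallel with input shunt Z1: Z_in = Z1 || (Z2 + Z3) = 18.7 - j1590 Ω = 1590∠-89.3° Ω.
Step 5 — Source phasor: V = 124∠-45.0° V = 87.68 - j87.68 V.
Step 6 — Current: I = V / Z = 0.05579 + j0.0545 A = 0.07799∠44.3° A.
Step 7 — Complex power: S = V·I* = 0.1138 - j9.671 VA.
Step 8 — Real power: P = Re(S) = 0.1138 W.
Step 9 — Reactive power: Q = Im(S) = -9.671 VAR.
Step 10 — Apparent power: |S| = 9.671 VA.
Step 11 — Power factor: PF = P/|S| = 0.01176 (leading).

(a) P = 0.1138 W  (b) Q = -9.671 VAR  (c) S = 9.671 VA  (d) PF = 0.01176 (leading)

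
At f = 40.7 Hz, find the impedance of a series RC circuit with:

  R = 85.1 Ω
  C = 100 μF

Step 1 — Angular frequency: ω = 2π·f = 2π·40.7 = 255.7 rad/s.
Step 2 — Component impedances:
  R: Z = R = 85.1 Ω
  C: Z = 1/(jωC) = -j/(ω·C) = 0 - j39.1 Ω
Step 3 — Series combination: Z_total = R + C = 85.1 - j39.1 Ω = 93.65∠-24.7° Ω.

Z = 85.1 - j39.1 Ω = 93.65∠-24.7° Ω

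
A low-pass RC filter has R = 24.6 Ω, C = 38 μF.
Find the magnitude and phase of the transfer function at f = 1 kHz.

Step 1 — Angular frequency: ω = 2π·1000 = 6283 rad/s.
Step 2 — Transfer function: H(jω) = 1/(1 + jωRC).
Step 3 — Denominator: 1 + jωRC = 1 + j·6283·24.6·3.8e-05 = 1 + j5.874.
Step 4 — H = 0.02817 - j0.1655.
Step 5 — Magnitude: |H| = 0.1678 (-15.5 dB); phase: φ = -80.3°.

|H| = 0.1678 (-15.5 dB), φ = -80.3°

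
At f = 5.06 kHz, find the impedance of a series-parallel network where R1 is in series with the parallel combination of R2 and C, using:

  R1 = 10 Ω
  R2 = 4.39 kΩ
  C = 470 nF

Step 1 — Angular frequency: ω = 2π·f = 2π·5060 = 3.179e+04 rad/s.
Step 2 — Component impedances:
  R1: Z = R = 10 Ω
  R2: Z = R = 4390 Ω
  C: Z = 1/(jωC) = -j/(ω·C) = 0 - j66.92 Ω
Step 3 — Parallel branch: R2 || C = 1/(1/R2 + 1/C) = 1.02 - j66.91 Ω.
Step 4 — Series with R1: Z_total = R1 + (R2 || C) = 11.02 - j66.91 Ω = 67.81∠-80.6° Ω.

Z = 11.02 - j66.91 Ω = 67.81∠-80.6° Ω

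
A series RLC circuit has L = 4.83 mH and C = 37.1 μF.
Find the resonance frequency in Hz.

Step 1 — Resonance condition Im(Z)=0 gives ω₀ = 1/√(LC).
Step 2 — ω₀ = 1/√(0.00483·3.71e-05) = 2362 rad/s.
Step 3 — f₀ = ω₀/(2π) = 376 Hz.

f₀ = 376 Hz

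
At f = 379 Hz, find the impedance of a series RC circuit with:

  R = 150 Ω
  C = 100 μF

Step 1 — Angular frequency: ω = 2π·f = 2π·379 = 2381 rad/s.
Step 2 — Component impedances:
  R: Z = R = 150 Ω
  C: Z = 1/(jωC) = -j/(ω·C) = 0 - j4.199 Ω
Step 3 — Series combination: Z_total = R + C = 150 - j4.199 Ω = 150.1∠-1.6° Ω.

Z = 150 - j4.199 Ω = 150.1∠-1.6° Ω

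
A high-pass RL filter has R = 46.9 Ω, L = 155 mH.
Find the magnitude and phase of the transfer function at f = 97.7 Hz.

Step 1 — Angular frequency: ω = 2π·97.7 = 613.9 rad/s.
Step 2 — Transfer function: H(jω) = jωL/(R + jωL).
Step 3 — Numerator jωL = j·95.15; denominator R + jωL = 46.9 + j95.15.
Step 4 — H = 0.8045 + j0.3966.
Step 5 — Magnitude: |H| = 0.897 (-0.9 dB); phase: φ = 26.2°.

|H| = 0.897 (-0.9 dB), φ = 26.2°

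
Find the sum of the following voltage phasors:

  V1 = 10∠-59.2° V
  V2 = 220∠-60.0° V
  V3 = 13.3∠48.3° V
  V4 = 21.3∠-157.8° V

Step 1 — Convert each phasor to rectangular form:
  V1 = 10·(cos(-59.2°) + j·sin(-59.2°)) = 5.12 - j8.59 V
  V2 = 220·(cos(-60.0°) + j·sin(-60.0°)) = 110 - j190.5 V
  V3 = 13.3·(cos(48.3°) + j·sin(48.3°)) = 8.848 + j9.93 V
  V4 = 21.3·(cos(-157.8°) + j·sin(-157.8°)) = -19.72 - j8.048 V
Step 2 — Sum components: V_total = 104.2 - j197.2 V.
Step 3 — Convert to polar: |V_total| = 223.1 V, ∠V_total = -62.1°.

V_total = 223.1∠-62.1° V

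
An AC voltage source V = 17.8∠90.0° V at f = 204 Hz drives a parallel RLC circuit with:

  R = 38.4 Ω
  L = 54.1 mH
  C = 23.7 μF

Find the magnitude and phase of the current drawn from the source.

Step 1 — Angular frequency: ω = 2π·f = 2π·204 = 1282 rad/s.
Step 2 — Component impedances:
  R: Z = R = 38.4 Ω
  L: Z = jωL = j·1282·0.0541 = 0 + j69.34 Ω
  C: Z = 1/(jωC) = -j/(ω·C) = 0 - j32.92 Ω
Step 3 — Parallel combination: 1/Z_total = 1/R + 1/L + 1/C; Z_total = 27.92 - j17.11 Ω = 32.74∠-31.5° Ω.
Step 4 — Source phasor: V = 17.8∠90.0° V = 0 + j17.8 V.
Step 5 — Ohm's law: I = V / Z_total = (0 + j17.8) / (27.92 - j17.11) = -0.284 + j0.4635 A.
Step 6 — Convert to polar: |I| = 0.5436 A, ∠I = 121.5°.

I = 0.5436∠121.5° A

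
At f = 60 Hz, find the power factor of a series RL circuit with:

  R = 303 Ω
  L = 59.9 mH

Step 1 — Angular frequency: ω = 2π·f = 2π·60 = 377 rad/s.
Step 2 — Component impedances:
  R: Z = R = 303 Ω
  L: Z = jωL = j·377·0.0599 = 0 + j22.58 Ω
Step 3 — Series combination: Z_total = R + L = 303 + j22.58 Ω = 303.8∠4.3° Ω.
Step 4 — Power factor: PF = cos(φ) = Re(Z)/|Z| = 303/303.84 = 0.9972.
Step 5 — Type: Im(Z) = 22.58 ⇒ lagging (phase φ = 4.3°).

PF = 0.9972 (lagging, φ = 4.3°)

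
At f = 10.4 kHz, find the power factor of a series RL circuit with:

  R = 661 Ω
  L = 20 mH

Step 1 — Angular frequency: ω = 2π·f = 2π·1.04e+04 = 6.535e+04 rad/s.
Step 2 — Component impedances:
  R: Z = R = 661 Ω
  L: Z = jωL = j·6.535e+04·0.02 = 0 + j1307 Ω
Step 3 — Series combination: Z_total = R + L = 661 + j1307 Ω = 1465∠63.2° Ω.
Step 4 — Power factor: PF = cos(φ) = Re(Z)/|Z| = 661/1464.6 = 0.4513.
Step 5 — Type: Im(Z) = 1307 ⇒ lagging (phase φ = 63.2°).

PF = 0.4513 (lagging, φ = 63.2°)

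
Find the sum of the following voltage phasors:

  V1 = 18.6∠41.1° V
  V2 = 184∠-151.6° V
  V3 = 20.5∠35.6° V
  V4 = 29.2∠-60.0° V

Step 1 — Convert each phasor to rectangular form:
  V1 = 18.6·(cos(41.1°) + j·sin(41.1°)) = 14.02 + j12.23 V
  V2 = 184·(cos(-151.6°) + j·sin(-151.6°)) = -161.9 - j87.51 V
  V3 = 20.5·(cos(35.6°) + j·sin(35.6°)) = 16.67 + j11.93 V
  V4 = 29.2·(cos(-60.0°) + j·sin(-60.0°)) = 14.6 - j25.29 V
Step 2 — Sum components: V_total = -116.6 - j88.64 V.
Step 3 — Convert to polar: |V_total| = 146.4 V, ∠V_total = -142.8°.

V_total = 146.4∠-142.8° V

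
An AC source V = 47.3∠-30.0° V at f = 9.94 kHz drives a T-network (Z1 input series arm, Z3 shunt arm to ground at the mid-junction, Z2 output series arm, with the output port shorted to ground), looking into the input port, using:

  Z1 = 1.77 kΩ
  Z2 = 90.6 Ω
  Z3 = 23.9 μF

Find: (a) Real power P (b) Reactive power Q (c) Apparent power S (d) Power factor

Step 1 — Angular frequency: ω = 2π·f = 2π·9940 = 6.245e+04 rad/s.
Step 2 — Component impedances:
  Z1: Z = R = 1770 Ω
  Z2: Z = R = 90.6 Ω
  Z3: Z = 1/(jωC) = -j/(ω·C) = 0 - j0.6699 Ω
Step 3 — With the output port shorted to ground, the output series arm Z2 runs from the junction to ground; the shunt arm Z3 also runs from the junction to ground. They appear in parallel: Z3 || Z2 = 0.004954 - j0.6699 Ω.
Step 4 — Series with input arm Z1: Z_in = Z1 + (Z3 || Z2) = 1770 - j0.6699 Ω = 1770∠-0.0° Ω.
Step 5 — Source phasor: V = 47.3∠-30.0° V = 40.96 - j23.65 V.
Step 6 — Current: I = V / Z = 0.02315 - j0.01335 A = 0.02672∠-30.0° A.
Step 7 — Complex power: S = V·I* = 1.264 - j0.0004784 VA.
Step 8 — Real power: P = Re(S) = 1.264 W.
Step 9 — Reactive power: Q = Im(S) = -0.0004784 VAR.
Step 10 — Apparent power: |S| = 1.264 VA.
Step 11 — Power factor: PF = P/|S| = 1 (leading).

(a) P = 1.264 W  (b) Q = -0.0004784 VAR  (c) S = 1.264 VA  (d) PF = 1 (leading)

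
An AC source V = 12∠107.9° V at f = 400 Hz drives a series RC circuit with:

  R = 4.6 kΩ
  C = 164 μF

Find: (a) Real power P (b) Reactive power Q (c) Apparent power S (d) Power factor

Step 1 — Angular frequency: ω = 2π·f = 2π·400 = 2513 rad/s.
Step 2 — Component impedances:
  R: Z = R = 4600 Ω
  C: Z = 1/(jωC) = -j/(ω·C) = 0 - j2.426 Ω
Step 3 — Series combination: Z_total = R + C = 4600 - j2.426 Ω = 4600∠-0.0° Ω.
Step 4 — Source phasor: V = 12∠107.9° V = -3.688 + j11.42 V.
Step 5 — Current: I = V / Z = -0.0008031 + j0.002482 A = 0.002609∠107.9° A.
Step 6 — Complex power: S = V·I* = 0.0313 - j1.651e-05 VA.
Step 7 — Real power: P = Re(S) = 0.0313 W.
Step 8 — Reactive power: Q = Im(S) = -1.651e-05 VAR.
Step 9 — Apparent power: |S| = 0.0313 VA.
Step 10 — Power factor: PF = P/|S| = 1 (leading).

(a) P = 0.0313 W  (b) Q = -1.651e-05 VAR  (c) S = 0.0313 VA  (d) PF = 1 (leading)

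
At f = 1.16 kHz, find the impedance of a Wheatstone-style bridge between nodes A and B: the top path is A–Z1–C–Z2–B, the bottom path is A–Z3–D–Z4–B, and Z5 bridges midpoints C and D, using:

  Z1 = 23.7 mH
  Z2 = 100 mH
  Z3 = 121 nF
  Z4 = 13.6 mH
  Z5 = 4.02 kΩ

Step 1 — Angular frequency: ω = 2π·f = 2π·1160 = 7288 rad/s.
Step 2 — Component impedances:
  Z1: Z = jωL = j·7288·0.0237 = 0 + j172.7 Ω
  Z2: Z = jωL = j·7288·0.1 = 0 + j728.8 Ω
  Z3: Z = 1/(jωC) = -j/(ω·C) = 0 - j1134 Ω
  Z4: Z = jωL = j·7288·0.0136 = 0 + j99.12 Ω
  Z5: Z = R = 4020 Ω
Step 3 — Bridge requires nodal analysis (the Z5 bridge couples midpoints C and D, so the two paths cannot be reduced to a simple series/parallel combination). Setting node B to ground and injecting 1 A at node A, the 3-node admittance system at A, C, D solves to V_A = Z_AB = 3109 + j2383 Ω = 3917∠37.5° Ω.

Z = 3109 + j2383 Ω = 3917∠37.5° Ω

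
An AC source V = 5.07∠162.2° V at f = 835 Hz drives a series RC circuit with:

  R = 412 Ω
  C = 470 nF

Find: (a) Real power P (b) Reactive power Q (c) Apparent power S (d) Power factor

Step 1 — Angular frequency: ω = 2π·f = 2π·835 = 5246 rad/s.
Step 2 — Component impedances:
  R: Z = R = 412 Ω
  C: Z = 1/(jωC) = -j/(ω·C) = 0 - j405.5 Ω
Step 3 — Series combination: Z_total = R + C = 412 - j405.5 Ω = 578.1∠-44.5° Ω.
Step 4 — Source phasor: V = 5.07∠162.2° V = -4.827 + j1.55 V.
Step 5 — Current: I = V / Z = -0.007832 - j0.003947 A = 0.00877∠-153.3° A.
Step 6 — Complex power: S = V·I* = 0.03169 - j0.03119 VA.
Step 7 — Real power: P = Re(S) = 0.03169 W.
Step 8 — Reactive power: Q = Im(S) = -0.03119 VAR.
Step 9 — Apparent power: |S| = 0.04446 VA.
Step 10 — Power factor: PF = P/|S| = 0.7127 (leading).

(a) P = 0.03169 W  (b) Q = -0.03119 VAR  (c) S = 0.04446 VA  (d) PF = 0.7127 (leading)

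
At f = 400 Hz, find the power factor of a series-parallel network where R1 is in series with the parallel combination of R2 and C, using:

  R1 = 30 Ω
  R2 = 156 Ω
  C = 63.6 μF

Step 1 — Angular frequency: ω = 2π·f = 2π·400 = 2513 rad/s.
Step 2 — Component impedances:
  R1: Z = R = 30 Ω
  R2: Z = R = 156 Ω
  C: Z = 1/(jωC) = -j/(ω·C) = 0 - j6.256 Ω
Step 3 — Parallel branch: R2 || C = 1/(1/R2 + 1/C) = 0.2505 - j6.246 Ω.
Step 4 — Series with R1: Z_total = R1 + (R2 || C) = 30.25 - j6.246 Ω = 30.89∠-11.7° Ω.
Step 5 — Power factor: PF = cos(φ) = Re(Z)/|Z| = 30.25/30.89 = 0.9793.
Step 6 — Type: Im(Z) = -6.246 ⇒ leading (phase φ = -11.7°).

PF = 0.9793 (leading, φ = -11.7°)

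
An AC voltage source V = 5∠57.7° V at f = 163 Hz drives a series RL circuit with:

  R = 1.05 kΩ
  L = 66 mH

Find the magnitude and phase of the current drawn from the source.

Step 1 — Angular frequency: ω = 2π·f = 2π·163 = 1024 rad/s.
Step 2 — Component impedances:
  R: Z = R = 1050 Ω
  L: Z = jωL = j·1024·0.066 = 0 + j67.59 Ω
Step 3 — Series combination: Z_total = R + L = 1050 + j67.59 Ω = 1052∠3.7° Ω.
Step 4 — Source phasor: V = 5∠57.7° V = 2.672 + j4.226 V.
Step 5 — Ohm's law: I = V / Z_total = (2.672 + j4.226) / (1050 + j67.59) = 0.002792 + j0.003845 A.
Step 6 — Convert to polar: |I| = 0.004752 A, ∠I = 54.0°.

I = 0.004752∠54.0° A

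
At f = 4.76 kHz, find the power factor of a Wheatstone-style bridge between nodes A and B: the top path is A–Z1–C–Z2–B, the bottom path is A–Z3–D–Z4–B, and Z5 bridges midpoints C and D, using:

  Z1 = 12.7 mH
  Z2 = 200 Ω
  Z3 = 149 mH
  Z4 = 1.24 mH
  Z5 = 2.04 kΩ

Step 1 — Angular frequency: ω = 2π·f = 2π·4760 = 2.991e+04 rad/s.
Step 2 — Component impedances:
  Z1: Z = jωL = j·2.991e+04·0.0127 = 0 + j379.8 Ω
  Z2: Z = R = 200 Ω
  Z3: Z = jωL = j·2.991e+04·0.149 = 0 + j4456 Ω
  Z4: Z = jωL = j·2.991e+04·0.00124 = 0 + j37.09 Ω
  Z5: Z = R = 2040 Ω
Step 3 — Bridge requires nodal analysis (the Z5 bridge couples midpoints C and D, so the two paths cannot be reduced to a simple series/parallel combination). Setting node B to ground and injecting 1 A at node A, the 3-node admittance system at A, C, D solves to V_A = Z_AB = 154.8 + j356.7 Ω = 388.9∠66.5° Ω.
Step 4 — Power factor: PF = cos(φ) = Re(Z)/|Z| = 154.83/388.89 = 0.3981.
Step 5 — Type: Im(Z) = 356.7 ⇒ lagging (phase φ = 66.5°).

PF = 0.3981 (lagging, φ = 66.5°)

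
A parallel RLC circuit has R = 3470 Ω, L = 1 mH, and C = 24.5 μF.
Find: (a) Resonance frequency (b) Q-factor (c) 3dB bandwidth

Step 1 — Resonance: ω₀ = 1/√(LC) = 1/√(0.001·2.45e-05) = 6389 rad/s.
Step 2 — f₀ = ω₀/(2π) = 1017 Hz.
Step 3 — Parallel Q: Q = R/(ω₀L) = 3470/(6389·0.001) = 543.1.
Step 4 — Bandwidth: Δω = ω₀/Q = 11.76 rad/s; BW = Δω/(2π) = 1.872 Hz.

(a) f₀ = 1017 Hz  (b) Q = 543.1  (c) BW = 1.872 Hz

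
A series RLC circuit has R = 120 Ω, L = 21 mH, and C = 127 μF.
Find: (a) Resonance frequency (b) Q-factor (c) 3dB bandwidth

Step 1 — Resonance condition Im(Z)=0 gives ω₀ = 1/√(LC).
Step 2 — ω₀ = 1/√(0.021·0.000127) = 612.3 rad/s.
Step 3 — f₀ = ω₀/(2π) = 97.46 Hz.
Step 4 — Series Q: Q = ω₀L/R = 612.3·0.021/120 = 0.1072.
Step 5 — 3dB bandwidth: Δω = ω₀/Q = 5714 rad/s; BW = Δω/(2π) = 909.5 Hz.

(a) f₀ = 97.46 Hz  (b) Q = 0.1072  (c) BW = 909.5 Hz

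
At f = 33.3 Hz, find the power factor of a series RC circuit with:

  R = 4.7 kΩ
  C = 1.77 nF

Step 1 — Angular frequency: ω = 2π·f = 2π·33.3 = 209.2 rad/s.
Step 2 — Component impedances:
  R: Z = R = 4700 Ω
  C: Z = 1/(jωC) = -j/(ω·C) = 0 - j2.7e+06 Ω
Step 3 — Series combination: Z_total = R + C = 4700 - j2.7e+06 Ω = 2.7e+06∠-89.9° Ω.
Step 4 — Power factor: PF = cos(φ) = Re(Z)/|Z| = 4700/2.7e+06 = 0.001741.
Step 5 — Type: Im(Z) = -2.7e+06 ⇒ leading (phase φ = -89.9°).

PF = 0.001741 (leading, φ = -89.9°)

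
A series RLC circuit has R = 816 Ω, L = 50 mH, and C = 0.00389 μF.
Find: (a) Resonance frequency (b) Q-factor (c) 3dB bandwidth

Step 1 — Resonance condition Im(Z)=0 gives ω₀ = 1/√(LC).
Step 2 — ω₀ = 1/√(0.05·3.89e-09) = 7.17e+04 rad/s.
Step 3 — f₀ = ω₀/(2π) = 1.141e+04 Hz.
Step 4 — Series Q: Q = ω₀L/R = 7.17e+04·0.05/816 = 4.394.
Step 5 — 3dB bandwidth: Δω = ω₀/Q = 1.632e+04 rad/s; BW = Δω/(2π) = 2597 Hz.

(a) f₀ = 1.141e+04 Hz  (b) Q = 4.394  (c) BW = 2597 Hz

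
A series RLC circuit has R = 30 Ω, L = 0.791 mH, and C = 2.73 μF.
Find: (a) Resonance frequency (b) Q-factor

Step 1 — Resonance condition Im(Z)=0 gives ω₀ = 1/√(LC).
Step 2 — ω₀ = 1/√(0.000791·2.73e-06) = 2.152e+04 rad/s.
Step 3 — f₀ = ω₀/(2π) = 3425 Hz.
Step 4 — Series Q: Q = ω₀L/R = 2.152e+04·0.000791/30 = 0.5674.

(a) f₀ = 3425 Hz  (b) Q = 0.5674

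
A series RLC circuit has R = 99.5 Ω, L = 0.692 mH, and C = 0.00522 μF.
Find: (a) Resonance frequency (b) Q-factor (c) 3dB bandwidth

Step 1 — Resonance condition Im(Z)=0 gives ω₀ = 1/√(LC).
Step 2 — ω₀ = 1/√(0.000692·5.22e-09) = 5.262e+05 rad/s.
Step 3 — f₀ = ω₀/(2π) = 8.374e+04 Hz.
Step 4 — Series Q: Q = ω₀L/R = 5.262e+05·0.000692/99.5 = 3.659.
Step 5 — 3dB bandwidth: Δω = ω₀/Q = 1.438e+05 rad/s; BW = Δω/(2π) = 2.288e+04 Hz.

(a) f₀ = 8.374e+04 Hz  (b) Q = 3.659  (c) BW = 2.288e+04 Hz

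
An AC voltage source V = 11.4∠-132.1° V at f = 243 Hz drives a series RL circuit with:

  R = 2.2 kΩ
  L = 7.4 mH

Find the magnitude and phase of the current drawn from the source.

Step 1 — Angular frequency: ω = 2π·f = 2π·243 = 1527 rad/s.
Step 2 — Component impedances:
  R: Z = R = 2200 Ω
  L: Z = jωL = j·1527·0.0074 = 0 + j11.3 Ω
Step 3 — Series combination: Z_total = R + L = 2200 + j11.3 Ω = 2200∠0.3° Ω.
Step 4 — Source phasor: V = 11.4∠-132.1° V = -7.643 - j8.459 V.
Step 5 — Ohm's law: I = V / Z_total = (-7.643 - j8.459) / (2200 + j11.3) = -0.003494 - j0.003827 A.
Step 6 — Convert to polar: |I| = 0.005182 A, ∠I = -132.4°.

I = 0.005182∠-132.4° A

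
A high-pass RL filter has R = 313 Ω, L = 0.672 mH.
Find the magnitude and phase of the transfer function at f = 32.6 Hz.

Step 1 — Angular frequency: ω = 2π·32.6 = 204.8 rad/s.
Step 2 — Transfer function: H(jω) = jωL/(R + jωL).
Step 3 — Numerator jωL = j·0.1376; denominator R + jωL = 313 + j0.1376.
Step 4 — H = 1.934e-07 + j0.0004398.
Step 5 — Magnitude: |H| = 0.0004398 (-67.1 dB); phase: φ = 90.0°.

|H| = 0.0004398 (-67.1 dB), φ = 90.0°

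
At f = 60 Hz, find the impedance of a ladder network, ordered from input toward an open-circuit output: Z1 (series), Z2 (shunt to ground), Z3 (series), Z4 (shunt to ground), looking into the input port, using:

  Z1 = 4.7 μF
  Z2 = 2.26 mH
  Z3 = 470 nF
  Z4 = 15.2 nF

Step 1 — Angular frequency: ω = 2π·f = 2π·60 = 377 rad/s.
Step 2 — Component impedances:
  Z1: Z = 1/(jωC) = -j/(ω·C) = 0 - j564.4 Ω
  Z2: Z = jωL = j·377·0.00226 = 0 + j0.852 Ω
  Z3: Z = 1/(jωC) = -j/(ω·C) = 0 - j5644 Ω
  Z4: Z = 1/(jωC) = -j/(ω·C) = 0 - j1.745e+05 Ω
Step 3 — Ladder network (open output): work backward from the far end, alternating series and parallel combinations. Z_in = 0 - j563.5 Ω = 563.5∠-90.0° Ω.

Z = 0 - j563.5 Ω = 563.5∠-90.0° Ω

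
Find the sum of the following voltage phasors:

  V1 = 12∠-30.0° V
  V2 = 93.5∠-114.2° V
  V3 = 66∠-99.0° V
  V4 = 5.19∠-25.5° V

Step 1 — Convert each phasor to rectangular form:
  V1 = 12·(cos(-30.0°) + j·sin(-30.0°)) = 10.39 - j6 V
  V2 = 93.5·(cos(-114.2°) + j·sin(-114.2°)) = -38.33 - j85.28 V
  V3 = 66·(cos(-99.0°) + j·sin(-99.0°)) = -10.32 - j65.19 V
  V4 = 5.19·(cos(-25.5°) + j·sin(-25.5°)) = 4.684 - j2.234 V
Step 2 — Sum components: V_total = -33.58 - j158.7 V.
Step 3 — Convert to polar: |V_total| = 162.2 V, ∠V_total = -101.9°.

V_total = 162.2∠-101.9° V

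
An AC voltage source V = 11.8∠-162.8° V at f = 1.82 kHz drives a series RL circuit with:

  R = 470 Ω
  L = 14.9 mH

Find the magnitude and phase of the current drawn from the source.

Step 1 — Angular frequency: ω = 2π·f = 2π·1820 = 1.144e+04 rad/s.
Step 2 — Component impedances:
  R: Z = R = 470 Ω
  L: Z = jωL = j·1.144e+04·0.0149 = 0 + j170.4 Ω
Step 3 — Series combination: Z_total = R + L = 470 + j170.4 Ω = 499.9∠19.9° Ω.
Step 4 — Source phasor: V = 11.8∠-162.8° V = -11.27 - j3.489 V.
Step 5 — Ohm's law: I = V / Z_total = (-11.27 - j3.489) / (470 + j170.4) = -0.02358 + j0.001123 A.
Step 6 — Convert to polar: |I| = 0.0236 A, ∠I = 177.3°.

I = 0.0236∠177.3° A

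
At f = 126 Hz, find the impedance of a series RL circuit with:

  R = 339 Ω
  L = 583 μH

Step 1 — Angular frequency: ω = 2π·f = 2π·126 = 791.7 rad/s.
Step 2 — Component impedances:
  R: Z = R = 339 Ω
  L: Z = jωL = j·791.7·0.000583 = 0 + j0.4616 Ω
Step 3 — Series combination: Z_total = R + L = 339 + j0.4616 Ω = 339∠0.1° Ω.

Z = 339 + j0.4616 Ω = 339∠0.1° Ω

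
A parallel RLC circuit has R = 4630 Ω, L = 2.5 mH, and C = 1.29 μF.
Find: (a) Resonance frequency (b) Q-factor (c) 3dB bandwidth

Step 1 — Resonance: ω₀ = 1/√(LC) = 1/√(0.0025·1.29e-06) = 1.761e+04 rad/s.
Step 2 — f₀ = ω₀/(2π) = 2803 Hz.
Step 3 — Parallel Q: Q = R/(ω₀L) = 4630/(1.761e+04·0.0025) = 105.2.
Step 4 — Bandwidth: Δω = ω₀/Q = 167.4 rad/s; BW = Δω/(2π) = 26.65 Hz.

(a) f₀ = 2803 Hz  (b) Q = 105.2  (c) BW = 26.65 Hz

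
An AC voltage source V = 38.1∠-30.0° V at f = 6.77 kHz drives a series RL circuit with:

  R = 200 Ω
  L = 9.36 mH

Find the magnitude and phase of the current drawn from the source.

Step 1 — Angular frequency: ω = 2π·f = 2π·6770 = 4.254e+04 rad/s.
Step 2 — Component impedances:
  R: Z = R = 200 Ω
  L: Z = jωL = j·4.254e+04·0.00936 = 0 + j398.1 Ω
Step 3 — Series combination: Z_total = R + L = 200 + j398.1 Ω = 445.6∠63.3° Ω.
Step 4 — Source phasor: V = 38.1∠-30.0° V = 33 - j19.05 V.
Step 5 — Ohm's law: I = V / Z_total = (33 - j19.05) / (200 + j398.1) = -0.004965 - j0.08537 A.
Step 6 — Convert to polar: |I| = 0.08551 A, ∠I = -93.3°.

I = 0.08551∠-93.3° A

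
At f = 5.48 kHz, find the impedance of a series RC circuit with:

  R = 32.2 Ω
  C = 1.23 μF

Step 1 — Angular frequency: ω = 2π·f = 2π·5480 = 3.443e+04 rad/s.
Step 2 — Component impedances:
  R: Z = R = 32.2 Ω
  C: Z = 1/(jωC) = -j/(ω·C) = 0 - j23.61 Ω
Step 3 — Series combination: Z_total = R + C = 32.2 - j23.61 Ω = 39.93∠-36.3° Ω.

Z = 32.2 - j23.61 Ω = 39.93∠-36.3° Ω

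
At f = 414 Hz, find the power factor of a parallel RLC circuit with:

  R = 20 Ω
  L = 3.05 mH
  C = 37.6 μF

Step 1 — Angular frequency: ω = 2π·f = 2π·414 = 2601 rad/s.
Step 2 — Component impedances:
  R: Z = R = 20 Ω
  L: Z = jωL = j·2601·0.00305 = 0 + j7.934 Ω
  C: Z = 1/(jωC) = -j/(ω·C) = 0 - j10.22 Ω
Step 3 — Parallel combination: 1/Z_total = 1/R + 1/L + 1/C; Z_total = 15.16 + j8.564 Ω = 17.41∠29.5° Ω.
Step 4 — Power factor: PF = cos(φ) = Re(Z)/|Z| = 15.164/17.415 = 0.8707.
Step 5 — Type: Im(Z) = 8.564 ⇒ lagging (phase φ = 29.5°).

PF = 0.8707 (lagging, φ = 29.5°)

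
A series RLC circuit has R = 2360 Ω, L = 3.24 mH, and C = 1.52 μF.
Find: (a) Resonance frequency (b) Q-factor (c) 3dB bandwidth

Step 1 — Resonance condition Im(Z)=0 gives ω₀ = 1/√(LC).
Step 2 — ω₀ = 1/√(0.00324·1.52e-06) = 1.425e+04 rad/s.
Step 3 — f₀ = ω₀/(2π) = 2268 Hz.
Step 4 — Series Q: Q = ω₀L/R = 1.425e+04·0.00324/2360 = 0.01956.
Step 5 — 3dB bandwidth: Δω = ω₀/Q = 7.284e+05 rad/s; BW = Δω/(2π) = 1.159e+05 Hz.

(a) f₀ = 2268 Hz  (b) Q = 0.01956  (c) BW = 1.159e+05 Hz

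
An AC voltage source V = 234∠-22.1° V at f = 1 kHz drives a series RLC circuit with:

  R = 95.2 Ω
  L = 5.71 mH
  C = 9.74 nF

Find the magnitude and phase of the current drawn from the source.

Step 1 — Angular frequency: ω = 2π·f = 2π·1000 = 6283 rad/s.
Step 2 — Component impedances:
  R: Z = R = 95.2 Ω
  L: Z = jωL = j·6283·0.00571 = 0 + j35.88 Ω
  C: Z = 1/(jωC) = -j/(ω·C) = 0 - j1.634e+04 Ω
Step 3 — Series combination: Z_total = R + L + C = 95.2 - j1.63e+04 Ω = 1.63e+04∠-89.7° Ω.
Step 4 — Source phasor: V = 234∠-22.1° V = 216.8 - j88.04 V.
Step 5 — Ohm's law: I = V / Z_total = (216.8 - j88.04) / (95.2 - j1.63e+04) = 0.005477 + j0.01327 A.
Step 6 — Convert to polar: |I| = 0.01435 A, ∠I = 67.6°.

I = 0.01435∠67.6° A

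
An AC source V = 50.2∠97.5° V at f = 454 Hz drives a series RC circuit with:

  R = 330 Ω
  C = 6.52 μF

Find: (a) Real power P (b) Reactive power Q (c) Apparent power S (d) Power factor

Step 1 — Angular frequency: ω = 2π·f = 2π·454 = 2853 rad/s.
Step 2 — Component impedances:
  R: Z = R = 330 Ω
  C: Z = 1/(jωC) = -j/(ω·C) = 0 - j53.77 Ω
Step 3 — Series combination: Z_total = R + C = 330 - j53.77 Ω = 334.4∠-9.3° Ω.
Step 4 — Source phasor: V = 50.2∠97.5° V = -6.552 + j49.77 V.
Step 5 — Current: I = V / Z = -0.04328 + j0.1438 A = 0.1501∠106.8° A.
Step 6 — Complex power: S = V·I* = 7.439 - j1.212 VA.
Step 7 — Real power: P = Re(S) = 7.439 W.
Step 8 — Reactive power: Q = Im(S) = -1.212 VAR.
Step 9 — Apparent power: |S| = 7.537 VA.
Step 10 — Power factor: PF = P/|S| = 0.987 (leading).

(a) P = 7.439 W  (b) Q = -1.212 VAR  (c) S = 7.537 VA  (d) PF = 0.987 (leading)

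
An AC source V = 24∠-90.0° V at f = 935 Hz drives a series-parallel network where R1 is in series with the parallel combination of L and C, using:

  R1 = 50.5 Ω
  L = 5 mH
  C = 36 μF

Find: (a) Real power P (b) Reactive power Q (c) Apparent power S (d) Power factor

Step 1 — Angular frequency: ω = 2π·f = 2π·935 = 5875 rad/s.
Step 2 — Component impedances:
  R1: Z = R = 50.5 Ω
  L: Z = jωL = j·5875·0.005 = 0 + j29.37 Ω
  C: Z = 1/(jωC) = -j/(ω·C) = 0 - j4.728 Ω
Step 3 — Parallel branch: L || C = 1/(1/L + 1/C) = 0 - j5.635 Ω.
Step 4 — Series with R1: Z_total = R1 + (L || C) = 50.5 - j5.635 Ω = 50.81∠-6.4° Ω.
Step 5 — Source phasor: V = 24∠-90.0° V = 0 - j24 V.
Step 6 — Current: I = V / Z = 0.05238 - j0.4694 A = 0.4723∠-83.6° A.
Step 7 — Complex power: S = V·I* = 11.27 - j1.257 VA.
Step 8 — Real power: P = Re(S) = 11.27 W.
Step 9 — Reactive power: Q = Im(S) = -1.257 VAR.
Step 10 — Apparent power: |S| = 11.34 VA.
Step 11 — Power factor: PF = P/|S| = 0.9938 (leading).

(a) P = 11.27 W  (b) Q = -1.257 VAR  (c) S = 11.34 VA  (d) PF = 0.9938 (leading)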